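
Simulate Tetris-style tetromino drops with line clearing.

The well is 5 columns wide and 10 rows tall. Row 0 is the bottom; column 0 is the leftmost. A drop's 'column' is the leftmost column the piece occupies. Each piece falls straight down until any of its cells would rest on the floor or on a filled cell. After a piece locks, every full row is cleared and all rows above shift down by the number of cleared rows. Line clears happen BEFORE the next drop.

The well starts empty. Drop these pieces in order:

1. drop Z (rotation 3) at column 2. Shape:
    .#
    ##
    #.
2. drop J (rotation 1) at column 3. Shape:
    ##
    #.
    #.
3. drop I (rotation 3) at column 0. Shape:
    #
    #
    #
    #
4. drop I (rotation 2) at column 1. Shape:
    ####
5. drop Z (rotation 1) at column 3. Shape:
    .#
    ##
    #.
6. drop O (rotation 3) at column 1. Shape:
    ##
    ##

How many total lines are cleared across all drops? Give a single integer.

Drop 1: Z rot3 at col 2 lands with bottom-row=0; cleared 0 line(s) (total 0); column heights now [0 0 2 3 0], max=3
Drop 2: J rot1 at col 3 lands with bottom-row=3; cleared 0 line(s) (total 0); column heights now [0 0 2 6 6], max=6
Drop 3: I rot3 at col 0 lands with bottom-row=0; cleared 0 line(s) (total 0); column heights now [4 0 2 6 6], max=6
Drop 4: I rot2 at col 1 lands with bottom-row=6; cleared 0 line(s) (total 0); column heights now [4 7 7 7 7], max=7
Drop 5: Z rot1 at col 3 lands with bottom-row=7; cleared 0 line(s) (total 0); column heights now [4 7 7 9 10], max=10
Drop 6: O rot3 at col 1 lands with bottom-row=7; cleared 0 line(s) (total 0); column heights now [4 9 9 9 10], max=10

Answer: 0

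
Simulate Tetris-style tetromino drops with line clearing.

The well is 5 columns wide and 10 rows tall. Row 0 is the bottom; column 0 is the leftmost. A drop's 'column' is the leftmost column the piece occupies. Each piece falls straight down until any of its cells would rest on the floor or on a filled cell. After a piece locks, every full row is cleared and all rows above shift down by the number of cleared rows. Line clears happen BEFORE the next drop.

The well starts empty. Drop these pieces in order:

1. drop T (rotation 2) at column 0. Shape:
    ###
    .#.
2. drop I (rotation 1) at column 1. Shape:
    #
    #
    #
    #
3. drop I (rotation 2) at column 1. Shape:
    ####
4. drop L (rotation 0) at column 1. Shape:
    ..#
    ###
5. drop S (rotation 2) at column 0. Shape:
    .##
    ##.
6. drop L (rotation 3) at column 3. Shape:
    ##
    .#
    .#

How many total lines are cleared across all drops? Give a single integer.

Answer: 0

Derivation:
Drop 1: T rot2 at col 0 lands with bottom-row=0; cleared 0 line(s) (total 0); column heights now [2 2 2 0 0], max=2
Drop 2: I rot1 at col 1 lands with bottom-row=2; cleared 0 line(s) (total 0); column heights now [2 6 2 0 0], max=6
Drop 3: I rot2 at col 1 lands with bottom-row=6; cleared 0 line(s) (total 0); column heights now [2 7 7 7 7], max=7
Drop 4: L rot0 at col 1 lands with bottom-row=7; cleared 0 line(s) (total 0); column heights now [2 8 8 9 7], max=9
Drop 5: S rot2 at col 0 lands with bottom-row=8; cleared 0 line(s) (total 0); column heights now [9 10 10 9 7], max=10
Drop 6: L rot3 at col 3 lands with bottom-row=7; cleared 0 line(s) (total 0); column heights now [9 10 10 10 10], max=10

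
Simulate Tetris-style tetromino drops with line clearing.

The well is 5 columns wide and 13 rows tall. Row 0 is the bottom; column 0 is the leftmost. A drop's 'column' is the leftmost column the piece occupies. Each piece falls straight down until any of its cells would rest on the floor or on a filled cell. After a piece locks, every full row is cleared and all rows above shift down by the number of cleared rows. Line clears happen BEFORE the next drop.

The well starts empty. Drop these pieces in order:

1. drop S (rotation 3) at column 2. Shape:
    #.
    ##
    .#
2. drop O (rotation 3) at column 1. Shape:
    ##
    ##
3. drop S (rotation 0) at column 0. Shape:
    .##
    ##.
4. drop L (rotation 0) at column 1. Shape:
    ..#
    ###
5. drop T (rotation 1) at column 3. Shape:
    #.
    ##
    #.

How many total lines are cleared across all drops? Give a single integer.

Answer: 0

Derivation:
Drop 1: S rot3 at col 2 lands with bottom-row=0; cleared 0 line(s) (total 0); column heights now [0 0 3 2 0], max=3
Drop 2: O rot3 at col 1 lands with bottom-row=3; cleared 0 line(s) (total 0); column heights now [0 5 5 2 0], max=5
Drop 3: S rot0 at col 0 lands with bottom-row=5; cleared 0 line(s) (total 0); column heights now [6 7 7 2 0], max=7
Drop 4: L rot0 at col 1 lands with bottom-row=7; cleared 0 line(s) (total 0); column heights now [6 8 8 9 0], max=9
Drop 5: T rot1 at col 3 lands with bottom-row=9; cleared 0 line(s) (total 0); column heights now [6 8 8 12 11], max=12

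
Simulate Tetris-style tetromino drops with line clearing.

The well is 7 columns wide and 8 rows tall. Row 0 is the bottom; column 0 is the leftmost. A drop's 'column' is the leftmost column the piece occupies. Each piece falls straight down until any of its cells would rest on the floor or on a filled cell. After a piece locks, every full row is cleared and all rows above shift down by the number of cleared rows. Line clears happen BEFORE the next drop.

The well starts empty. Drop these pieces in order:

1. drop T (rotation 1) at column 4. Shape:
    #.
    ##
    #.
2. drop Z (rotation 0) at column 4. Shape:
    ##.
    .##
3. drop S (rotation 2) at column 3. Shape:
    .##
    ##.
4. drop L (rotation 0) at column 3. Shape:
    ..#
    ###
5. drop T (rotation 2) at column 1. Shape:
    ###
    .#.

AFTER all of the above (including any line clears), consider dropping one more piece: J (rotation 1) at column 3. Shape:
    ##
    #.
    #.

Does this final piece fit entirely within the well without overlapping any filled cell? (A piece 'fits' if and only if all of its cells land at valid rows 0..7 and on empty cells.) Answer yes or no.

Answer: no

Derivation:
Drop 1: T rot1 at col 4 lands with bottom-row=0; cleared 0 line(s) (total 0); column heights now [0 0 0 0 3 2 0], max=3
Drop 2: Z rot0 at col 4 lands with bottom-row=2; cleared 0 line(s) (total 0); column heights now [0 0 0 0 4 4 3], max=4
Drop 3: S rot2 at col 3 lands with bottom-row=4; cleared 0 line(s) (total 0); column heights now [0 0 0 5 6 6 3], max=6
Drop 4: L rot0 at col 3 lands with bottom-row=6; cleared 0 line(s) (total 0); column heights now [0 0 0 7 7 8 3], max=8
Drop 5: T rot2 at col 1 lands with bottom-row=6; cleared 0 line(s) (total 0); column heights now [0 8 8 8 7 8 3], max=8
Test piece J rot1 at col 3 (width 2): heights before test = [0 8 8 8 7 8 3]; fits = False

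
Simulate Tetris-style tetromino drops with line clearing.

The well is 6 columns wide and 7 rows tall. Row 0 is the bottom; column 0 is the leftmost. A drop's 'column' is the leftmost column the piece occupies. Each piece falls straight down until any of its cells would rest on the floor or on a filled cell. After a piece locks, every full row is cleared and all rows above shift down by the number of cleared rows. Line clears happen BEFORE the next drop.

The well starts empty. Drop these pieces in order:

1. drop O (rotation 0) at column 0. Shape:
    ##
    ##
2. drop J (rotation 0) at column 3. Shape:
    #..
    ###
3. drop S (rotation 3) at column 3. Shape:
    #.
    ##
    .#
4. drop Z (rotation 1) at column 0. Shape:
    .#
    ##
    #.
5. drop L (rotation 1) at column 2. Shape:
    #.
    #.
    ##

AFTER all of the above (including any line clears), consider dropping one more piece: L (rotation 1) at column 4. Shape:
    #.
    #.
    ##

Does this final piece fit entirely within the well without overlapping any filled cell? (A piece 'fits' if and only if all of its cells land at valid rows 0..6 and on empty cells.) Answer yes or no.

Answer: yes

Derivation:
Drop 1: O rot0 at col 0 lands with bottom-row=0; cleared 0 line(s) (total 0); column heights now [2 2 0 0 0 0], max=2
Drop 2: J rot0 at col 3 lands with bottom-row=0; cleared 0 line(s) (total 0); column heights now [2 2 0 2 1 1], max=2
Drop 3: S rot3 at col 3 lands with bottom-row=1; cleared 0 line(s) (total 0); column heights now [2 2 0 4 3 1], max=4
Drop 4: Z rot1 at col 0 lands with bottom-row=2; cleared 0 line(s) (total 0); column heights now [4 5 0 4 3 1], max=5
Drop 5: L rot1 at col 2 lands with bottom-row=4; cleared 0 line(s) (total 0); column heights now [4 5 7 5 3 1], max=7
Test piece L rot1 at col 4 (width 2): heights before test = [4 5 7 5 3 1]; fits = True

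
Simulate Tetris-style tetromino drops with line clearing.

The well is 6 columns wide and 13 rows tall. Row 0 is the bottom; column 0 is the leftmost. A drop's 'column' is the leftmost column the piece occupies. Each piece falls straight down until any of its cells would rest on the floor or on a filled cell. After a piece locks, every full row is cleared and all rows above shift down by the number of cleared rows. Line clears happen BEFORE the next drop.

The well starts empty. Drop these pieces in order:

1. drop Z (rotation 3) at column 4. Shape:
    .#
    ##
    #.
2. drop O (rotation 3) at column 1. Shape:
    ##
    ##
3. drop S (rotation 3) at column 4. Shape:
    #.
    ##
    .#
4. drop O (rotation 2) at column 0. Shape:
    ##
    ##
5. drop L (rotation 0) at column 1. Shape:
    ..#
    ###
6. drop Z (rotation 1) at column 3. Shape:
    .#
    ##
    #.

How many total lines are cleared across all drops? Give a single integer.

Drop 1: Z rot3 at col 4 lands with bottom-row=0; cleared 0 line(s) (total 0); column heights now [0 0 0 0 2 3], max=3
Drop 2: O rot3 at col 1 lands with bottom-row=0; cleared 0 line(s) (total 0); column heights now [0 2 2 0 2 3], max=3
Drop 3: S rot3 at col 4 lands with bottom-row=3; cleared 0 line(s) (total 0); column heights now [0 2 2 0 6 5], max=6
Drop 4: O rot2 at col 0 lands with bottom-row=2; cleared 0 line(s) (total 0); column heights now [4 4 2 0 6 5], max=6
Drop 5: L rot0 at col 1 lands with bottom-row=4; cleared 0 line(s) (total 0); column heights now [4 5 5 6 6 5], max=6
Drop 6: Z rot1 at col 3 lands with bottom-row=6; cleared 0 line(s) (total 0); column heights now [4 5 5 8 9 5], max=9

Answer: 0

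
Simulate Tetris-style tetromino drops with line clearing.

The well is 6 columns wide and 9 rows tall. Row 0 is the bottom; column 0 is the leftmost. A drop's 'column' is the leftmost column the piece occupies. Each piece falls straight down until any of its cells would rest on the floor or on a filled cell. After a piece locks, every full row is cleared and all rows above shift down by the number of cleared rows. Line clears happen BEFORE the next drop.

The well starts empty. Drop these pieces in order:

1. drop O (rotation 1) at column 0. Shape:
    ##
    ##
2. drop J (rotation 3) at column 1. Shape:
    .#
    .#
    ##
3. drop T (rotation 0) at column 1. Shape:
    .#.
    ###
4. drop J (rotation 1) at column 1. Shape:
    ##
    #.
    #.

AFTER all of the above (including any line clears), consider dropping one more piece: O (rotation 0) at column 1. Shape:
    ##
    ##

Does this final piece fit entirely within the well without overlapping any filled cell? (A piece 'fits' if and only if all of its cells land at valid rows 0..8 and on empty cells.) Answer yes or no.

Answer: no

Derivation:
Drop 1: O rot1 at col 0 lands with bottom-row=0; cleared 0 line(s) (total 0); column heights now [2 2 0 0 0 0], max=2
Drop 2: J rot3 at col 1 lands with bottom-row=2; cleared 0 line(s) (total 0); column heights now [2 3 5 0 0 0], max=5
Drop 3: T rot0 at col 1 lands with bottom-row=5; cleared 0 line(s) (total 0); column heights now [2 6 7 6 0 0], max=7
Drop 4: J rot1 at col 1 lands with bottom-row=6; cleared 0 line(s) (total 0); column heights now [2 9 9 6 0 0], max=9
Test piece O rot0 at col 1 (width 2): heights before test = [2 9 9 6 0 0]; fits = False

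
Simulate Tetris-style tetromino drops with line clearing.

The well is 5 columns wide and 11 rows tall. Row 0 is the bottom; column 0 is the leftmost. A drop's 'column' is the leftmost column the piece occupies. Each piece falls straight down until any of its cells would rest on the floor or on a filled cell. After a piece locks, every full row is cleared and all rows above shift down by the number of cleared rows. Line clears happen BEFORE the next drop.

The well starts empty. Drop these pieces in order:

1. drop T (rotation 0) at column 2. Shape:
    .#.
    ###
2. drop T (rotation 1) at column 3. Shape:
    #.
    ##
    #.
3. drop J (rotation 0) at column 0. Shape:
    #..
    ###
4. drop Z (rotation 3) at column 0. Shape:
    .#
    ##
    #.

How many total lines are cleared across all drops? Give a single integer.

Drop 1: T rot0 at col 2 lands with bottom-row=0; cleared 0 line(s) (total 0); column heights now [0 0 1 2 1], max=2
Drop 2: T rot1 at col 3 lands with bottom-row=2; cleared 0 line(s) (total 0); column heights now [0 0 1 5 4], max=5
Drop 3: J rot0 at col 0 lands with bottom-row=1; cleared 0 line(s) (total 0); column heights now [3 2 2 5 4], max=5
Drop 4: Z rot3 at col 0 lands with bottom-row=3; cleared 0 line(s) (total 0); column heights now [5 6 2 5 4], max=6

Answer: 0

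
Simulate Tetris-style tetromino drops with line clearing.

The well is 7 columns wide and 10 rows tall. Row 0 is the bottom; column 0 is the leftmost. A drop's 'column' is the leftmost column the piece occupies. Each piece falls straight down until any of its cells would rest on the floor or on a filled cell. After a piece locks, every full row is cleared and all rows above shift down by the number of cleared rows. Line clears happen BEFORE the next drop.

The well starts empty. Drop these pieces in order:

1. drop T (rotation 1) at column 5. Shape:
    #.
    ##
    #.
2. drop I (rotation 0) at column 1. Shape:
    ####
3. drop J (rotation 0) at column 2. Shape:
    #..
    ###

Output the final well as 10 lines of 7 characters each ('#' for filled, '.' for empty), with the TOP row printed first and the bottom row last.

Answer: .......
.......
.......
.......
.......
.......
.......
..#..#.
..#####
.#####.

Derivation:
Drop 1: T rot1 at col 5 lands with bottom-row=0; cleared 0 line(s) (total 0); column heights now [0 0 0 0 0 3 2], max=3
Drop 2: I rot0 at col 1 lands with bottom-row=0; cleared 0 line(s) (total 0); column heights now [0 1 1 1 1 3 2], max=3
Drop 3: J rot0 at col 2 lands with bottom-row=1; cleared 0 line(s) (total 0); column heights now [0 1 3 2 2 3 2], max=3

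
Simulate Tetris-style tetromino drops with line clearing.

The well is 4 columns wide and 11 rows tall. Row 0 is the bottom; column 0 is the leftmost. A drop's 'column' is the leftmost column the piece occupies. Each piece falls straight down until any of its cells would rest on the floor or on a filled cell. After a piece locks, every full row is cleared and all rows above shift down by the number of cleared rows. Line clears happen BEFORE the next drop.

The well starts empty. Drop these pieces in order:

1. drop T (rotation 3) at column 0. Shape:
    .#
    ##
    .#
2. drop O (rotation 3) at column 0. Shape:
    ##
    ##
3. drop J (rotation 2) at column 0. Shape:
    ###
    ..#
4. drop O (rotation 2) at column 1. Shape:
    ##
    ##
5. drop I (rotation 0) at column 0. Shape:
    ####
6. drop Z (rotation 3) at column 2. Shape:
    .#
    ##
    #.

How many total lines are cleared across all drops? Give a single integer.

Drop 1: T rot3 at col 0 lands with bottom-row=0; cleared 0 line(s) (total 0); column heights now [2 3 0 0], max=3
Drop 2: O rot3 at col 0 lands with bottom-row=3; cleared 0 line(s) (total 0); column heights now [5 5 0 0], max=5
Drop 3: J rot2 at col 0 lands with bottom-row=4; cleared 0 line(s) (total 0); column heights now [6 6 6 0], max=6
Drop 4: O rot2 at col 1 lands with bottom-row=6; cleared 0 line(s) (total 0); column heights now [6 8 8 0], max=8
Drop 5: I rot0 at col 0 lands with bottom-row=8; cleared 1 line(s) (total 1); column heights now [6 8 8 0], max=8
Drop 6: Z rot3 at col 2 lands with bottom-row=8; cleared 0 line(s) (total 1); column heights now [6 8 10 11], max=11

Answer: 1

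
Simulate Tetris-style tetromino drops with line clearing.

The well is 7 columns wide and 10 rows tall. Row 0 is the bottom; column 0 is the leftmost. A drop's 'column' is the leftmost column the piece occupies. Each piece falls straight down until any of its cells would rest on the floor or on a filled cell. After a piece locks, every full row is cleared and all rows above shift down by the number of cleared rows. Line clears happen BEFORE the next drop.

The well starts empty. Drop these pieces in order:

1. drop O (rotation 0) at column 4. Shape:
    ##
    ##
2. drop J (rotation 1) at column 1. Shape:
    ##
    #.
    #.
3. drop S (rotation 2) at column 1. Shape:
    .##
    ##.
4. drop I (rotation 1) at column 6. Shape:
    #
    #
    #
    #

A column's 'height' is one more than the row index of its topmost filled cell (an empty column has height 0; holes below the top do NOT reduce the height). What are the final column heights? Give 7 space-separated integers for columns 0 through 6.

Drop 1: O rot0 at col 4 lands with bottom-row=0; cleared 0 line(s) (total 0); column heights now [0 0 0 0 2 2 0], max=2
Drop 2: J rot1 at col 1 lands with bottom-row=0; cleared 0 line(s) (total 0); column heights now [0 3 3 0 2 2 0], max=3
Drop 3: S rot2 at col 1 lands with bottom-row=3; cleared 0 line(s) (total 0); column heights now [0 4 5 5 2 2 0], max=5
Drop 4: I rot1 at col 6 lands with bottom-row=0; cleared 0 line(s) (total 0); column heights now [0 4 5 5 2 2 4], max=5

Answer: 0 4 5 5 2 2 4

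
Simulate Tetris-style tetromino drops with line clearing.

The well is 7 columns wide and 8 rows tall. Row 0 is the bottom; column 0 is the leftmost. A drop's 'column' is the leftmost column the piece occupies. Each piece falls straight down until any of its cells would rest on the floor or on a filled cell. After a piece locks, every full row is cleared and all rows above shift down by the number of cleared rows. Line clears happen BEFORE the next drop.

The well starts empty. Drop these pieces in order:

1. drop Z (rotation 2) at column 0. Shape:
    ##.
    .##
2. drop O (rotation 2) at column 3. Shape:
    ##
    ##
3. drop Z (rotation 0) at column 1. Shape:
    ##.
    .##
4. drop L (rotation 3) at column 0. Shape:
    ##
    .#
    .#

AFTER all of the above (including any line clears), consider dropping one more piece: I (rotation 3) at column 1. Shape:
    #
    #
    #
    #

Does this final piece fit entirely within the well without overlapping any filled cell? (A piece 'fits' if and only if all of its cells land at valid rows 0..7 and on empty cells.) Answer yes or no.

Drop 1: Z rot2 at col 0 lands with bottom-row=0; cleared 0 line(s) (total 0); column heights now [2 2 1 0 0 0 0], max=2
Drop 2: O rot2 at col 3 lands with bottom-row=0; cleared 0 line(s) (total 0); column heights now [2 2 1 2 2 0 0], max=2
Drop 3: Z rot0 at col 1 lands with bottom-row=2; cleared 0 line(s) (total 0); column heights now [2 4 4 3 2 0 0], max=4
Drop 4: L rot3 at col 0 lands with bottom-row=4; cleared 0 line(s) (total 0); column heights now [7 7 4 3 2 0 0], max=7
Test piece I rot3 at col 1 (width 1): heights before test = [7 7 4 3 2 0 0]; fits = False

Answer: no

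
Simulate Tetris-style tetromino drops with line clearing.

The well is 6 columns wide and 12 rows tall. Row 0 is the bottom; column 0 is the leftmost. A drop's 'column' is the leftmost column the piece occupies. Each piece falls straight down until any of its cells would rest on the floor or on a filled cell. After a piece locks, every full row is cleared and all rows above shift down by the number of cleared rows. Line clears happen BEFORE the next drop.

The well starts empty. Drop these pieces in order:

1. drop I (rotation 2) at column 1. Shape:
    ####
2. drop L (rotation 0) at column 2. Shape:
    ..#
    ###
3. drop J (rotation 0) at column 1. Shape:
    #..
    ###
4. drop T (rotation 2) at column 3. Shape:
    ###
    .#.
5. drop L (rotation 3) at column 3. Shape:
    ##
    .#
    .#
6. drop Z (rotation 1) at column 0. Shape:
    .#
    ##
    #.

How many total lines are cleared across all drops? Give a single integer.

Answer: 0

Derivation:
Drop 1: I rot2 at col 1 lands with bottom-row=0; cleared 0 line(s) (total 0); column heights now [0 1 1 1 1 0], max=1
Drop 2: L rot0 at col 2 lands with bottom-row=1; cleared 0 line(s) (total 0); column heights now [0 1 2 2 3 0], max=3
Drop 3: J rot0 at col 1 lands with bottom-row=2; cleared 0 line(s) (total 0); column heights now [0 4 3 3 3 0], max=4
Drop 4: T rot2 at col 3 lands with bottom-row=3; cleared 0 line(s) (total 0); column heights now [0 4 3 5 5 5], max=5
Drop 5: L rot3 at col 3 lands with bottom-row=5; cleared 0 line(s) (total 0); column heights now [0 4 3 8 8 5], max=8
Drop 6: Z rot1 at col 0 lands with bottom-row=3; cleared 0 line(s) (total 0); column heights now [5 6 3 8 8 5], max=8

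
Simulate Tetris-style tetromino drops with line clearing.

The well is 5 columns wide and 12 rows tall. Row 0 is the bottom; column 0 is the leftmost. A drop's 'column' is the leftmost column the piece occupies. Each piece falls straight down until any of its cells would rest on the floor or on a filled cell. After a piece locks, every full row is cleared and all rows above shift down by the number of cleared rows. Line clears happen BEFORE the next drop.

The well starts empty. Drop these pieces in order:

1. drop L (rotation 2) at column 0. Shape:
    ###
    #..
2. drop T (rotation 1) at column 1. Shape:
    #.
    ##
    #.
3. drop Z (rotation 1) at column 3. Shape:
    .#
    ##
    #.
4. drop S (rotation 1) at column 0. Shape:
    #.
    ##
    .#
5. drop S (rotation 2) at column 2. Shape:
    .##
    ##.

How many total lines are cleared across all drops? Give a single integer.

Drop 1: L rot2 at col 0 lands with bottom-row=0; cleared 0 line(s) (total 0); column heights now [2 2 2 0 0], max=2
Drop 2: T rot1 at col 1 lands with bottom-row=2; cleared 0 line(s) (total 0); column heights now [2 5 4 0 0], max=5
Drop 3: Z rot1 at col 3 lands with bottom-row=0; cleared 1 line(s) (total 1); column heights now [1 4 3 1 2], max=4
Drop 4: S rot1 at col 0 lands with bottom-row=4; cleared 0 line(s) (total 1); column heights now [7 6 3 1 2], max=7
Drop 5: S rot2 at col 2 lands with bottom-row=3; cleared 0 line(s) (total 1); column heights now [7 6 4 5 5], max=7

Answer: 1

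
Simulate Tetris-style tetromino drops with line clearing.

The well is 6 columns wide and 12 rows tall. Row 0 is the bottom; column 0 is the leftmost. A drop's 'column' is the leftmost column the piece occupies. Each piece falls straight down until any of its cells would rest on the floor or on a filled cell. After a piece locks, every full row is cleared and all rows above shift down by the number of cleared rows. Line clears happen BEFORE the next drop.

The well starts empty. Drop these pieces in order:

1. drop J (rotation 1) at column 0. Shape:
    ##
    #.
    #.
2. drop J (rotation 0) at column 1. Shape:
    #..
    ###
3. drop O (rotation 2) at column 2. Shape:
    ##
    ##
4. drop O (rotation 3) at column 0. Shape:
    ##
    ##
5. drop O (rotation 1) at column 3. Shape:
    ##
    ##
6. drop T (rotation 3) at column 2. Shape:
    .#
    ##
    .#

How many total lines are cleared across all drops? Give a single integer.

Answer: 0

Derivation:
Drop 1: J rot1 at col 0 lands with bottom-row=0; cleared 0 line(s) (total 0); column heights now [3 3 0 0 0 0], max=3
Drop 2: J rot0 at col 1 lands with bottom-row=3; cleared 0 line(s) (total 0); column heights now [3 5 4 4 0 0], max=5
Drop 3: O rot2 at col 2 lands with bottom-row=4; cleared 0 line(s) (total 0); column heights now [3 5 6 6 0 0], max=6
Drop 4: O rot3 at col 0 lands with bottom-row=5; cleared 0 line(s) (total 0); column heights now [7 7 6 6 0 0], max=7
Drop 5: O rot1 at col 3 lands with bottom-row=6; cleared 0 line(s) (total 0); column heights now [7 7 6 8 8 0], max=8
Drop 6: T rot3 at col 2 lands with bottom-row=8; cleared 0 line(s) (total 0); column heights now [7 7 10 11 8 0], max=11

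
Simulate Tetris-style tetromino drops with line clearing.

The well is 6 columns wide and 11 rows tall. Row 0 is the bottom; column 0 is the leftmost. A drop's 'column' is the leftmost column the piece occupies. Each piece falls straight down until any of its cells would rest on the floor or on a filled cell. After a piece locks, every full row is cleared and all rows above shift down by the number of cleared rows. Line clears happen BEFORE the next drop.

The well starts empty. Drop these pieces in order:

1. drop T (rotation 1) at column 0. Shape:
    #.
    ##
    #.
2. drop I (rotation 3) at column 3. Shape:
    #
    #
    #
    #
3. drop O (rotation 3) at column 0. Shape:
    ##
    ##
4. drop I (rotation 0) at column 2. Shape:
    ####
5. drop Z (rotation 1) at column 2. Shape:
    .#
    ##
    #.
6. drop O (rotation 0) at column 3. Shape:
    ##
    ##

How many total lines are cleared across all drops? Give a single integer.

Answer: 1

Derivation:
Drop 1: T rot1 at col 0 lands with bottom-row=0; cleared 0 line(s) (total 0); column heights now [3 2 0 0 0 0], max=3
Drop 2: I rot3 at col 3 lands with bottom-row=0; cleared 0 line(s) (total 0); column heights now [3 2 0 4 0 0], max=4
Drop 3: O rot3 at col 0 lands with bottom-row=3; cleared 0 line(s) (total 0); column heights now [5 5 0 4 0 0], max=5
Drop 4: I rot0 at col 2 lands with bottom-row=4; cleared 1 line(s) (total 1); column heights now [4 4 0 4 0 0], max=4
Drop 5: Z rot1 at col 2 lands with bottom-row=3; cleared 0 line(s) (total 1); column heights now [4 4 5 6 0 0], max=6
Drop 6: O rot0 at col 3 lands with bottom-row=6; cleared 0 line(s) (total 1); column heights now [4 4 5 8 8 0], max=8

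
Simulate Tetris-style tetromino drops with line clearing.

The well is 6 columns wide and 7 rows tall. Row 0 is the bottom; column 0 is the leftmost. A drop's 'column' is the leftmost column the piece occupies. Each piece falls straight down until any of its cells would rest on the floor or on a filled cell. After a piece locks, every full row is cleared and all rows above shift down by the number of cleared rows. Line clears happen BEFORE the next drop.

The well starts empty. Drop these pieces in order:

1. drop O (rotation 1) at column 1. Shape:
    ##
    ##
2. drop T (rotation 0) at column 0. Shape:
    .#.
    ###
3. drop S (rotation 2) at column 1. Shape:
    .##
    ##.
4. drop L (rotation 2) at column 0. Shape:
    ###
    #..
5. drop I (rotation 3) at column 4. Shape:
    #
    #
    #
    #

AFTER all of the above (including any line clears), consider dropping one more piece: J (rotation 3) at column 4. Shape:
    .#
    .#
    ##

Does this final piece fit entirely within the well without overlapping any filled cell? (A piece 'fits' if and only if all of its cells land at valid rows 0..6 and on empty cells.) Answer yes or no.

Answer: yes

Derivation:
Drop 1: O rot1 at col 1 lands with bottom-row=0; cleared 0 line(s) (total 0); column heights now [0 2 2 0 0 0], max=2
Drop 2: T rot0 at col 0 lands with bottom-row=2; cleared 0 line(s) (total 0); column heights now [3 4 3 0 0 0], max=4
Drop 3: S rot2 at col 1 lands with bottom-row=4; cleared 0 line(s) (total 0); column heights now [3 5 6 6 0 0], max=6
Drop 4: L rot2 at col 0 lands with bottom-row=5; cleared 0 line(s) (total 0); column heights now [7 7 7 6 0 0], max=7
Drop 5: I rot3 at col 4 lands with bottom-row=0; cleared 0 line(s) (total 0); column heights now [7 7 7 6 4 0], max=7
Test piece J rot3 at col 4 (width 2): heights before test = [7 7 7 6 4 0]; fits = True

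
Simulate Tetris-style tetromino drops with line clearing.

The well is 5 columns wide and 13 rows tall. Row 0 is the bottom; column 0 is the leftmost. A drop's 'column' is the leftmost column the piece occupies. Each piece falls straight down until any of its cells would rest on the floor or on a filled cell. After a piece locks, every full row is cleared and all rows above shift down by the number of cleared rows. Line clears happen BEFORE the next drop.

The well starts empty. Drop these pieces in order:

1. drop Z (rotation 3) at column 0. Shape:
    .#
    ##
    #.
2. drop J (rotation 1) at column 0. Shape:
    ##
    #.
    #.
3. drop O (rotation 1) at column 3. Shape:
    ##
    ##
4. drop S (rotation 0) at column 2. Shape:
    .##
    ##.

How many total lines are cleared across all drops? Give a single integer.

Answer: 0

Derivation:
Drop 1: Z rot3 at col 0 lands with bottom-row=0; cleared 0 line(s) (total 0); column heights now [2 3 0 0 0], max=3
Drop 2: J rot1 at col 0 lands with bottom-row=2; cleared 0 line(s) (total 0); column heights now [5 5 0 0 0], max=5
Drop 3: O rot1 at col 3 lands with bottom-row=0; cleared 0 line(s) (total 0); column heights now [5 5 0 2 2], max=5
Drop 4: S rot0 at col 2 lands with bottom-row=2; cleared 0 line(s) (total 0); column heights now [5 5 3 4 4], max=5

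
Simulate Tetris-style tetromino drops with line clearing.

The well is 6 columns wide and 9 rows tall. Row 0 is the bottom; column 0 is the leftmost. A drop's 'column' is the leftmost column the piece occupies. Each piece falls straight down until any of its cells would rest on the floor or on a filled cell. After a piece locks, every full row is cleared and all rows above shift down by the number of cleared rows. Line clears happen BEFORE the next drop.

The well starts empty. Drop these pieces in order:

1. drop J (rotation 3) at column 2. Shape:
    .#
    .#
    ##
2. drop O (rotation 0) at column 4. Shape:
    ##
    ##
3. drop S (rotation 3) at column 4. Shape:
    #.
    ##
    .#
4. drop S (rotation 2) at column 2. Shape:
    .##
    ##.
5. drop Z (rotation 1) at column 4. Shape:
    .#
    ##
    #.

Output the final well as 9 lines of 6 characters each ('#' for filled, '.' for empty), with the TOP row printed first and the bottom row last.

Answer: .....#
....##
....#.
...##.
..###.
....##
...#.#
...###
..####

Derivation:
Drop 1: J rot3 at col 2 lands with bottom-row=0; cleared 0 line(s) (total 0); column heights now [0 0 1 3 0 0], max=3
Drop 2: O rot0 at col 4 lands with bottom-row=0; cleared 0 line(s) (total 0); column heights now [0 0 1 3 2 2], max=3
Drop 3: S rot3 at col 4 lands with bottom-row=2; cleared 0 line(s) (total 0); column heights now [0 0 1 3 5 4], max=5
Drop 4: S rot2 at col 2 lands with bottom-row=4; cleared 0 line(s) (total 0); column heights now [0 0 5 6 6 4], max=6
Drop 5: Z rot1 at col 4 lands with bottom-row=6; cleared 0 line(s) (total 0); column heights now [0 0 5 6 8 9], max=9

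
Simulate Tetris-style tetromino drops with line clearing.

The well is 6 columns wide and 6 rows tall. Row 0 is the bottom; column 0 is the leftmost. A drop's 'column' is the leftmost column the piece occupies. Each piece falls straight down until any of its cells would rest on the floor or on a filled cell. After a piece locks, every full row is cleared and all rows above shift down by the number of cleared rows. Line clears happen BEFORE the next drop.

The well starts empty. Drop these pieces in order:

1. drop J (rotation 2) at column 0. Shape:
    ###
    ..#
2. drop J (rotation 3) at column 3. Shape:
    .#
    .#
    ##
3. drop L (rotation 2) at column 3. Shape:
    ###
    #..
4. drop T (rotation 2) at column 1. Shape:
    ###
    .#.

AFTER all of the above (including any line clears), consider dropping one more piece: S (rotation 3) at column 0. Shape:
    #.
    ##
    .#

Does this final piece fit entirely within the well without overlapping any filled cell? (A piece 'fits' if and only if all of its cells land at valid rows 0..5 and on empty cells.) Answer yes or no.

Answer: no

Derivation:
Drop 1: J rot2 at col 0 lands with bottom-row=0; cleared 0 line(s) (total 0); column heights now [2 2 2 0 0 0], max=2
Drop 2: J rot3 at col 3 lands with bottom-row=0; cleared 0 line(s) (total 0); column heights now [2 2 2 1 3 0], max=3
Drop 3: L rot2 at col 3 lands with bottom-row=2; cleared 0 line(s) (total 0); column heights now [2 2 2 4 4 4], max=4
Drop 4: T rot2 at col 1 lands with bottom-row=3; cleared 0 line(s) (total 0); column heights now [2 5 5 5 4 4], max=5
Test piece S rot3 at col 0 (width 2): heights before test = [2 5 5 5 4 4]; fits = False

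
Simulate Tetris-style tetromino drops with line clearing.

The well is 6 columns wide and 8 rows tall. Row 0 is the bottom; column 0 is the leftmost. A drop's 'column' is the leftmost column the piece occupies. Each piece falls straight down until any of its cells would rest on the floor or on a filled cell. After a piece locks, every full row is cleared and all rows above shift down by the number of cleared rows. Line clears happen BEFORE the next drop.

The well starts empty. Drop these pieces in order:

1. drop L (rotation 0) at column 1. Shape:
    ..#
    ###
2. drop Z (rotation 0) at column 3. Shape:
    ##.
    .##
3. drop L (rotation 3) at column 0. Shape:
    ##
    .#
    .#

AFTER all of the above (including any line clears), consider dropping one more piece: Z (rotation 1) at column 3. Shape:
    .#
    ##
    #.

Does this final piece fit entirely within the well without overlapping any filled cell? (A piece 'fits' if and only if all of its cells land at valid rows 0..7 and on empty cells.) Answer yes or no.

Answer: yes

Derivation:
Drop 1: L rot0 at col 1 lands with bottom-row=0; cleared 0 line(s) (total 0); column heights now [0 1 1 2 0 0], max=2
Drop 2: Z rot0 at col 3 lands with bottom-row=1; cleared 0 line(s) (total 0); column heights now [0 1 1 3 3 2], max=3
Drop 3: L rot3 at col 0 lands with bottom-row=1; cleared 0 line(s) (total 0); column heights now [4 4 1 3 3 2], max=4
Test piece Z rot1 at col 3 (width 2): heights before test = [4 4 1 3 3 2]; fits = True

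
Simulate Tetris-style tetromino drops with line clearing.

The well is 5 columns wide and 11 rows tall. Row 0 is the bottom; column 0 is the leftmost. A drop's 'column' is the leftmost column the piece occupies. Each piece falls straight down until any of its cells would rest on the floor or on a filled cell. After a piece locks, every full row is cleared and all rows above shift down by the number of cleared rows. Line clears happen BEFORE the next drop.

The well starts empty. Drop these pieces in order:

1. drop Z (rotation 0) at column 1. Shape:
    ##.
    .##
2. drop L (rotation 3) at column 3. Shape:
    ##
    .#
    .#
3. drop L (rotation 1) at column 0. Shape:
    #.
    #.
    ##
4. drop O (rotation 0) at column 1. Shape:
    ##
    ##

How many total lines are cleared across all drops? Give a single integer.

Answer: 0

Derivation:
Drop 1: Z rot0 at col 1 lands with bottom-row=0; cleared 0 line(s) (total 0); column heights now [0 2 2 1 0], max=2
Drop 2: L rot3 at col 3 lands with bottom-row=0; cleared 0 line(s) (total 0); column heights now [0 2 2 3 3], max=3
Drop 3: L rot1 at col 0 lands with bottom-row=2; cleared 0 line(s) (total 0); column heights now [5 3 2 3 3], max=5
Drop 4: O rot0 at col 1 lands with bottom-row=3; cleared 0 line(s) (total 0); column heights now [5 5 5 3 3], max=5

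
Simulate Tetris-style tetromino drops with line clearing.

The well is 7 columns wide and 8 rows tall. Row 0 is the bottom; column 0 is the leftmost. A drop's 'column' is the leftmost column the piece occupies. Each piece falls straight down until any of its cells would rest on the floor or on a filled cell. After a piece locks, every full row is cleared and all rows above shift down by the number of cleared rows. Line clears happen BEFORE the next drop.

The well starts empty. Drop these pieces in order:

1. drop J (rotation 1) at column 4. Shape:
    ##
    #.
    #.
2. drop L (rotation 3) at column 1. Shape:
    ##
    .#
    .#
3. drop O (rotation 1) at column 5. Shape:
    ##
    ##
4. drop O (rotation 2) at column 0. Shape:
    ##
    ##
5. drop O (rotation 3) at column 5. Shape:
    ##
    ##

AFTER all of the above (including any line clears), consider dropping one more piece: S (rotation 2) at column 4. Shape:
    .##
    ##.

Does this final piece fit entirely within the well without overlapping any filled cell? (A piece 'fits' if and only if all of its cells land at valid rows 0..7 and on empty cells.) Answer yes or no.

Answer: no

Derivation:
Drop 1: J rot1 at col 4 lands with bottom-row=0; cleared 0 line(s) (total 0); column heights now [0 0 0 0 3 3 0], max=3
Drop 2: L rot3 at col 1 lands with bottom-row=0; cleared 0 line(s) (total 0); column heights now [0 3 3 0 3 3 0], max=3
Drop 3: O rot1 at col 5 lands with bottom-row=3; cleared 0 line(s) (total 0); column heights now [0 3 3 0 3 5 5], max=5
Drop 4: O rot2 at col 0 lands with bottom-row=3; cleared 0 line(s) (total 0); column heights now [5 5 3 0 3 5 5], max=5
Drop 5: O rot3 at col 5 lands with bottom-row=5; cleared 0 line(s) (total 0); column heights now [5 5 3 0 3 7 7], max=7
Test piece S rot2 at col 4 (width 3): heights before test = [5 5 3 0 3 7 7]; fits = False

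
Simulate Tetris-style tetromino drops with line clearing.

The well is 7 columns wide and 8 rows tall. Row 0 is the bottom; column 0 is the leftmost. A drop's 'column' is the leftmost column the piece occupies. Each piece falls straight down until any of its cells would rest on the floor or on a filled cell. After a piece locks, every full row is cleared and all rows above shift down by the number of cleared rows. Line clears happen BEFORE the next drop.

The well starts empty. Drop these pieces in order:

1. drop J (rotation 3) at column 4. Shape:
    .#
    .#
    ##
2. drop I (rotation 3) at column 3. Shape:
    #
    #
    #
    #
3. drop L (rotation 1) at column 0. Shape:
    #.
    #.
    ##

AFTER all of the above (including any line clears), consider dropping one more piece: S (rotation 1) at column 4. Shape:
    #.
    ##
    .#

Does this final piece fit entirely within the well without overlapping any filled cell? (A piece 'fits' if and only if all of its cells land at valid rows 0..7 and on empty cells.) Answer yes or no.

Answer: yes

Derivation:
Drop 1: J rot3 at col 4 lands with bottom-row=0; cleared 0 line(s) (total 0); column heights now [0 0 0 0 1 3 0], max=3
Drop 2: I rot3 at col 3 lands with bottom-row=0; cleared 0 line(s) (total 0); column heights now [0 0 0 4 1 3 0], max=4
Drop 3: L rot1 at col 0 lands with bottom-row=0; cleared 0 line(s) (total 0); column heights now [3 1 0 4 1 3 0], max=4
Test piece S rot1 at col 4 (width 2): heights before test = [3 1 0 4 1 3 0]; fits = True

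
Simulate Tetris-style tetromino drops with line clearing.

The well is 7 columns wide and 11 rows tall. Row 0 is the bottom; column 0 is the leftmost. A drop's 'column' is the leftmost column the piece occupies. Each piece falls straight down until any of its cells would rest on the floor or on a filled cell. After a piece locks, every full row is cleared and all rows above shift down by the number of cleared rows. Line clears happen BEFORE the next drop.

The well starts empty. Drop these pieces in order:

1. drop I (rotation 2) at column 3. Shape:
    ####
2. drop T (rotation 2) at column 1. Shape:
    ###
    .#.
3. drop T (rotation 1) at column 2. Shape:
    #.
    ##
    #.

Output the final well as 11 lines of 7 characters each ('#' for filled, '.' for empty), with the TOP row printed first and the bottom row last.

Drop 1: I rot2 at col 3 lands with bottom-row=0; cleared 0 line(s) (total 0); column heights now [0 0 0 1 1 1 1], max=1
Drop 2: T rot2 at col 1 lands with bottom-row=0; cleared 0 line(s) (total 0); column heights now [0 2 2 2 1 1 1], max=2
Drop 3: T rot1 at col 2 lands with bottom-row=2; cleared 0 line(s) (total 0); column heights now [0 2 5 4 1 1 1], max=5

Answer: .......
.......
.......
.......
.......
.......
..#....
..##...
..#....
.###...
..#####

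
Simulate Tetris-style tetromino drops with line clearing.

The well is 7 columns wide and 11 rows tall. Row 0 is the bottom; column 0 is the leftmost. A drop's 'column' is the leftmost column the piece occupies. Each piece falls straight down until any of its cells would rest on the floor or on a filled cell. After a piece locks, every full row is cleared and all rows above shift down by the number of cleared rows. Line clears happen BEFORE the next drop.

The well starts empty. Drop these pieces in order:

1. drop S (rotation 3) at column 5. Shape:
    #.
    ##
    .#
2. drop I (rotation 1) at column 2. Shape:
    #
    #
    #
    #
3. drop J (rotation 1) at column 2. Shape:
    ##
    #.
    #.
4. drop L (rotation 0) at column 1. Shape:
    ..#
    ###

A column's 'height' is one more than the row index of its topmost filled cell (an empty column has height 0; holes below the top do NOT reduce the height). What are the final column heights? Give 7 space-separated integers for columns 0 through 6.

Drop 1: S rot3 at col 5 lands with bottom-row=0; cleared 0 line(s) (total 0); column heights now [0 0 0 0 0 3 2], max=3
Drop 2: I rot1 at col 2 lands with bottom-row=0; cleared 0 line(s) (total 0); column heights now [0 0 4 0 0 3 2], max=4
Drop 3: J rot1 at col 2 lands with bottom-row=4; cleared 0 line(s) (total 0); column heights now [0 0 7 7 0 3 2], max=7
Drop 4: L rot0 at col 1 lands with bottom-row=7; cleared 0 line(s) (total 0); column heights now [0 8 8 9 0 3 2], max=9

Answer: 0 8 8 9 0 3 2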